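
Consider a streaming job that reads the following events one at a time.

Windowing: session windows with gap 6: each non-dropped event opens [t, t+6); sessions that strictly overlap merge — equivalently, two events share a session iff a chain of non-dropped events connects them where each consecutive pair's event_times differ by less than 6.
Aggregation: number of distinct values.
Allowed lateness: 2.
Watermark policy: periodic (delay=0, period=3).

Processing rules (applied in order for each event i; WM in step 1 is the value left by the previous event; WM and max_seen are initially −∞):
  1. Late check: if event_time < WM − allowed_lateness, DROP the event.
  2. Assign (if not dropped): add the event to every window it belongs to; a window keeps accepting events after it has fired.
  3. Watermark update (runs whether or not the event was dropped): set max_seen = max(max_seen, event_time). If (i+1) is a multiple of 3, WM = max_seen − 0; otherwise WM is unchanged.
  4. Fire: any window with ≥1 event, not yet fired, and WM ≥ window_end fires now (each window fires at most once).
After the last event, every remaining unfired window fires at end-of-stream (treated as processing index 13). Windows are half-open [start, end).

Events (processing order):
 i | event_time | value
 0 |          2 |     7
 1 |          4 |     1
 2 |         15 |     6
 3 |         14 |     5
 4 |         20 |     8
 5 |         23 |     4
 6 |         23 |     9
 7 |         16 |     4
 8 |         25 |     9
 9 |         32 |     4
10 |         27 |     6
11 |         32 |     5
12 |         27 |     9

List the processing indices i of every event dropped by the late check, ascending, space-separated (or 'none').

i=0 t=2 v=7: → [2,8); WM=−∞
i=1 t=4 v=1: → [2,10); WM=−∞
i=2 t=15 v=6: → [15,21); WM=15
i=3 t=14 v=5: → [14,21); WM=15
i=4 t=20 v=8: → [14,26); WM=15
i=5 t=23 v=4: → [14,29); WM=23
i=6 t=23 v=9: → [14,29); WM=23
i=7 t=16 v=4: DROP (t<23-2); WM=23
i=8 t=25 v=9: → [14,31); WM=25
i=9 t=32 v=4: → [32,38); WM=25
i=10 t=27 v=6: → [14,38); WM=25
i=11 t=32 v=5: → [14,38); WM=32
i=12 t=27 v=9: DROP (t<32-2); WM=32

7 12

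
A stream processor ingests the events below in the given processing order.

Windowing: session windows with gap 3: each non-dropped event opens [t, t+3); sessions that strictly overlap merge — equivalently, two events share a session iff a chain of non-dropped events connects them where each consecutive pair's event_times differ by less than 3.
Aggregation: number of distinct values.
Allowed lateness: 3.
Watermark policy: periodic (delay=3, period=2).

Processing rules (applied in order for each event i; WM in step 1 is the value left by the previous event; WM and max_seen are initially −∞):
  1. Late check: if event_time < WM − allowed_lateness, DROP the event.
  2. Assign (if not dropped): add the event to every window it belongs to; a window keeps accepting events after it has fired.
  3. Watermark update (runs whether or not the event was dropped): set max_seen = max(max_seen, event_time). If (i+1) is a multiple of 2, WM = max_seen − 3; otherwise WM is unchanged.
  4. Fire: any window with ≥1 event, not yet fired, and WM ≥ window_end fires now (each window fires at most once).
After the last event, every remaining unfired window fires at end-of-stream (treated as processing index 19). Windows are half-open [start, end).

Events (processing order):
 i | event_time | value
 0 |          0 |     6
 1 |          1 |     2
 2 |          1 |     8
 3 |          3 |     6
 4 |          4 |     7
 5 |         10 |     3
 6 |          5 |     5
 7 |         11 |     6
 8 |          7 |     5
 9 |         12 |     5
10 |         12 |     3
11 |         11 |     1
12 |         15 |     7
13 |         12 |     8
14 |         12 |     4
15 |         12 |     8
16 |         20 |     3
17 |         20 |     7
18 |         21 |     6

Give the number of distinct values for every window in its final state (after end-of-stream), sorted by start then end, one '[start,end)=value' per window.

[0,10)=5 [10,15)=6 [15,18)=1 [20,24)=3

i=0 t=0 v=6: → [0,3); WM=−∞
i=1 t=1 v=2: → [0,4); WM=-2
i=2 t=1 v=8: → [0,4); WM=-2
i=3 t=3 v=6: → [0,6); WM=0
i=4 t=4 v=7: → [0,7); WM=0
i=5 t=10 v=3: → [10,13); WM=7
i=6 t=5 v=5: → [0,8); WM=7
i=7 t=11 v=6: → [10,14); WM=8
i=8 t=7 v=5: → [0,10); WM=8
i=9 t=12 v=5: → [10,15); WM=9
i=10 t=12 v=3: → [10,15); WM=9
i=11 t=11 v=1: → [10,15); WM=9
i=12 t=15 v=7: → [15,18); WM=9
i=13 t=12 v=8: → [10,15); WM=12
i=14 t=12 v=4: → [10,15); WM=12
i=15 t=12 v=8: → [10,15); WM=12
i=16 t=20 v=3: → [20,23); WM=12
i=17 t=20 v=7: → [20,23); WM=17
i=18 t=21 v=6: → [20,24); WM=17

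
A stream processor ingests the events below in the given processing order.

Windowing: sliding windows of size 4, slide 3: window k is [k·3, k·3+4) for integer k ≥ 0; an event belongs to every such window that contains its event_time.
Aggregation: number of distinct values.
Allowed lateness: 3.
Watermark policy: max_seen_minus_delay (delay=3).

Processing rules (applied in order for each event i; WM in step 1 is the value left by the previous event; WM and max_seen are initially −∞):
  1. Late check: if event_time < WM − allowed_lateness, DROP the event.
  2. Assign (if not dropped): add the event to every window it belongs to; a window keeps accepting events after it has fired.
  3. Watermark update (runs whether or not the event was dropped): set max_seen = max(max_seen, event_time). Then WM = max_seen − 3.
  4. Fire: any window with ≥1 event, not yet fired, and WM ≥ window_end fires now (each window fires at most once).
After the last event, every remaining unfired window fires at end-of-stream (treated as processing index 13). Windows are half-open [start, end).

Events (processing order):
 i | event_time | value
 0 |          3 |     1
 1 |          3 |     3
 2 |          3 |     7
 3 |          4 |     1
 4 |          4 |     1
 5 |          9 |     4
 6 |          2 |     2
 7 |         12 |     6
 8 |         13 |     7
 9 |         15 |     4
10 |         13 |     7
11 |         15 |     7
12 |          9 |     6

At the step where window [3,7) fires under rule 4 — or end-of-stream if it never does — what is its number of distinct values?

3

i=0 t=3 v=1: → [3,7),[0,4); WM=0
i=1 t=3 v=3: → [3,7),[0,4); WM=0
i=2 t=3 v=7: → [3,7),[0,4); WM=0
i=3 t=4 v=1: → [3,7); WM=1
i=4 t=4 v=1: → [3,7); WM=1
i=5 t=9 v=4: → [9,13),[6,10); WM=6; [0,4) fires=3
i=6 t=2 v=2: DROP (t<6-3); WM=6
i=7 t=12 v=6: → [12,16),[9,13); WM=9; [3,7) fires=3
i=8 t=13 v=7: → [12,16); WM=10; [6,10) fires=1
i=9 t=15 v=4: → [15,19),[12,16); WM=12
i=10 t=13 v=7: → [12,16); WM=12
i=11 t=15 v=7: → [15,19),[12,16); WM=12
i=12 t=9 v=6: → [9,13),[6,10); WM=12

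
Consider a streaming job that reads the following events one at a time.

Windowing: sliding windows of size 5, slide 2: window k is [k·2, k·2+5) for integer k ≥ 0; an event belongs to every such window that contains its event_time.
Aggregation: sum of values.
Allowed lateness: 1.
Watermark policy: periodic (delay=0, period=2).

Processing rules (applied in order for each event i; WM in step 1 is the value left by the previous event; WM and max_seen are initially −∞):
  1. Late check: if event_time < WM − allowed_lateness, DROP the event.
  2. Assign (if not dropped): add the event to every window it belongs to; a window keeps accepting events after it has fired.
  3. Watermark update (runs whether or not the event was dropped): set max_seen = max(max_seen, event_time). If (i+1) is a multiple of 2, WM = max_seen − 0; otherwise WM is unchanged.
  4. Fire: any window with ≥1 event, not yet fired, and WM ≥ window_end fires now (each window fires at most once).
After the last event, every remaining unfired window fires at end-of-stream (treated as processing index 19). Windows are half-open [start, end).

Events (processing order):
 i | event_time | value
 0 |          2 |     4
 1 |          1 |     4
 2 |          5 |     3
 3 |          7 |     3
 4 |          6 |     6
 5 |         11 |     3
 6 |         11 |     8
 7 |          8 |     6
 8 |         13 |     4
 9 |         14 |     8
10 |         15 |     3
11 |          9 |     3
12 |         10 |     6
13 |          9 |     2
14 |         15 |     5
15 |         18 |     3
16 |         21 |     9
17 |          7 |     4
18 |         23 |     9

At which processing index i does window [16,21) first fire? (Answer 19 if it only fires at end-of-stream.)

17

i=0 t=2 v=4: → [2,7),[0,5); WM=−∞
i=1 t=1 v=4: → [0,5); WM=2
i=2 t=5 v=3: → [4,9),[2,7); WM=2
i=3 t=7 v=3: → [6,11),[4,9); WM=7; [0,5) fires=8 [2,7) fires=7
i=4 t=6 v=6: → [6,11),[4,9),[2,7); WM=7
i=5 t=11 v=3: → [10,15),[8,13); WM=11; [4,9) fires=12 [6,11) fires=9
i=6 t=11 v=8: → [10,15),[8,13); WM=11
i=7 t=8 v=6: DROP (t<11-1); WM=11
i=8 t=13 v=4: → [12,17),[10,15); WM=11
i=9 t=14 v=8: → [14,19),[12,17),[10,15); WM=14; [8,13) fires=11
i=10 t=15 v=3: → [14,19),[12,17); WM=14
i=11 t=9 v=3: DROP (t<14-1); WM=15; [10,15) fires=23
i=12 t=10 v=6: DROP (t<15-1); WM=15
i=13 t=9 v=2: DROP (t<15-1); WM=15
i=14 t=15 v=5: → [14,19),[12,17); WM=15
i=15 t=18 v=3: → [18,23),[16,21),[14,19); WM=18; [12,17) fires=20
i=16 t=21 v=9: → [20,25),[18,23); WM=18
i=17 t=7 v=4: DROP (t<18-1); WM=21; [14,19) fires=19 [16,21) fires=3
i=18 t=23 v=9: → [22,27),[20,25); WM=21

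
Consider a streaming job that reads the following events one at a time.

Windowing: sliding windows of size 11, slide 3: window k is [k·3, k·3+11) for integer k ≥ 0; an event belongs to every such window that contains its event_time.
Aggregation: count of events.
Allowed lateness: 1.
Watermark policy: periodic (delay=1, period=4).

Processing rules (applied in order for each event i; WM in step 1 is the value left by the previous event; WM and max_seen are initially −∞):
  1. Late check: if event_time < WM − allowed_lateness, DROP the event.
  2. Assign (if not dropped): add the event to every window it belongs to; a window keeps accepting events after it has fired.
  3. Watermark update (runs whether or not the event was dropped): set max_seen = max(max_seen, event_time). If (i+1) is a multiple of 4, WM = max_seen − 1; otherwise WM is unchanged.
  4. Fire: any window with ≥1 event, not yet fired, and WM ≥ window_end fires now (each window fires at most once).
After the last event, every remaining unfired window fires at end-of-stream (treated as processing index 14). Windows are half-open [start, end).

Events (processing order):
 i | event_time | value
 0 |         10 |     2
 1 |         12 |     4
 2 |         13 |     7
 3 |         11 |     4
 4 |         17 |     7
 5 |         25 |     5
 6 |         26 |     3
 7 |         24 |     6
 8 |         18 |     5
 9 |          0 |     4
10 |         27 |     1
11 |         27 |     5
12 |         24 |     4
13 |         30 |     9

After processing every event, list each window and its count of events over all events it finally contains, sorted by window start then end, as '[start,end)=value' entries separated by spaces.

i=0 t=10 v=2: → [9,20),[6,17),[3,14),[0,11); WM=−∞
i=1 t=12 v=4: → [12,23),[9,20),[6,17),[3,14); WM=−∞
i=2 t=13 v=7: → [12,23),[9,20),[6,17),[3,14); WM=−∞
i=3 t=11 v=4: → [9,20),[6,17),[3,14); WM=12; [0,11) fires=1
i=4 t=17 v=7: → [15,26),[12,23),[9,20); WM=12
i=5 t=25 v=5: → [24,35),[21,32),[18,29),[15,26); WM=12
i=6 t=26 v=3: → [24,35),[21,32),[18,29); WM=12
i=7 t=24 v=6: → [24,35),[21,32),[18,29),[15,26); WM=25; [3,14) fires=4 [6,17) fires=4 [9,20) fires=5 [12,23) fires=3
i=8 t=18 v=5: DROP (t<25-1); WM=25
i=9 t=0 v=4: DROP (t<25-1); WM=25
i=10 t=27 v=1: → [27,38),[24,35),[21,32),[18,29); WM=25
i=11 t=27 v=5: → [27,38),[24,35),[21,32),[18,29); WM=26; [15,26) fires=3
i=12 t=24 v=4: DROP (t<26-1); WM=26
i=13 t=30 v=9: → [30,41),[27,38),[24,35),[21,32); WM=26

[0,11)=1 [3,14)=4 [6,17)=4 [9,20)=5 [12,23)=3 [15,26)=3 [18,29)=5 [21,32)=6 [24,35)=6 [27,38)=3 [30,41)=1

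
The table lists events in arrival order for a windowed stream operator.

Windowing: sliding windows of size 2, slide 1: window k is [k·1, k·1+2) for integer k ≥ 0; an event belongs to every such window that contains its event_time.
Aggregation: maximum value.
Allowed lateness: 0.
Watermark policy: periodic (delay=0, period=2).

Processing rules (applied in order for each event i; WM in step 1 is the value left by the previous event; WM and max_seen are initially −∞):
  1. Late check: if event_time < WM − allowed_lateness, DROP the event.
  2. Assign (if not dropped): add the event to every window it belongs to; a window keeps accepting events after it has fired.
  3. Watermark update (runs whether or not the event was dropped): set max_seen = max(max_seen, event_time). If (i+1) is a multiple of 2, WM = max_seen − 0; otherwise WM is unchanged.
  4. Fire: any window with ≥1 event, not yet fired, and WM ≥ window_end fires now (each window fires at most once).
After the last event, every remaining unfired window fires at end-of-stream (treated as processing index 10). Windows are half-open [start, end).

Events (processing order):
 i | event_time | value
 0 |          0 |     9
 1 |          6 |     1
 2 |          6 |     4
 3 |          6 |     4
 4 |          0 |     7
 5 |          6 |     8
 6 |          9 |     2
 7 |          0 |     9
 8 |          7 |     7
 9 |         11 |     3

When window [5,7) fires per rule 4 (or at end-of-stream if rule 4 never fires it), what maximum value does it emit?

i=0 t=0 v=9: → [0,2); WM=−∞
i=1 t=6 v=1: → [6,8),[5,7); WM=6; [0,2) fires=9
i=2 t=6 v=4: → [6,8),[5,7); WM=6
i=3 t=6 v=4: → [6,8),[5,7); WM=6
i=4 t=0 v=7: DROP (t<6-0); WM=6
i=5 t=6 v=8: → [6,8),[5,7); WM=6
i=6 t=9 v=2: → [9,11),[8,10); WM=6
i=7 t=0 v=9: DROP (t<6-0); WM=9; [5,7) fires=8 [6,8) fires=8
i=8 t=7 v=7: DROP (t<9-0); WM=9
i=9 t=11 v=3: → [11,13),[10,12); WM=11; [8,10) fires=2 [9,11) fires=2

8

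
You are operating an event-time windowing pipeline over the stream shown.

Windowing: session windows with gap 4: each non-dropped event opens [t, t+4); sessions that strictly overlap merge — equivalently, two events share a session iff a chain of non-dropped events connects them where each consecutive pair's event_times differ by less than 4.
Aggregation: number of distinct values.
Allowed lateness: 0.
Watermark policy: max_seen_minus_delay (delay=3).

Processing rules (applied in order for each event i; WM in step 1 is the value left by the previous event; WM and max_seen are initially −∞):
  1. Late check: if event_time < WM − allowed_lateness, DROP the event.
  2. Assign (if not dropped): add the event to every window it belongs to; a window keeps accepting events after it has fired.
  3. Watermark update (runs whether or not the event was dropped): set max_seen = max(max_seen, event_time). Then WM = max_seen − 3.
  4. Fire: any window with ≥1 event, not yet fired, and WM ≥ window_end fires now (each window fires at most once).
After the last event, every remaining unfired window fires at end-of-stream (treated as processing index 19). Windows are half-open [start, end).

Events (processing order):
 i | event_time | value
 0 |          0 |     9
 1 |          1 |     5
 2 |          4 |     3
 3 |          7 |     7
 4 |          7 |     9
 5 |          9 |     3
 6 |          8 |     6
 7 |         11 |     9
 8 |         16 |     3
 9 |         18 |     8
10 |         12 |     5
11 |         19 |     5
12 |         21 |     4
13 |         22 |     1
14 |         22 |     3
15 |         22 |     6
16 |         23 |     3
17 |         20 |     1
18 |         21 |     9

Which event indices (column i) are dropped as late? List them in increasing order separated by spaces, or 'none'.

10

i=0 t=0 v=9: → [0,4); WM=-3
i=1 t=1 v=5: → [0,5); WM=-2
i=2 t=4 v=3: → [0,8); WM=1
i=3 t=7 v=7: → [0,11); WM=4
i=4 t=7 v=9: → [0,11); WM=4
i=5 t=9 v=3: → [0,13); WM=6
i=6 t=8 v=6: → [0,13); WM=6
i=7 t=11 v=9: → [0,15); WM=8
i=8 t=16 v=3: → [16,20); WM=13
i=9 t=18 v=8: → [16,22); WM=15
i=10 t=12 v=5: DROP (t<15-0); WM=15
i=11 t=19 v=5: → [16,23); WM=16
i=12 t=21 v=4: → [16,25); WM=18
i=13 t=22 v=1: → [16,26); WM=19
i=14 t=22 v=3: → [16,26); WM=19
i=15 t=22 v=6: → [16,26); WM=19
i=16 t=23 v=3: → [16,27); WM=20
i=17 t=20 v=1: → [16,27); WM=20
i=18 t=21 v=9: → [16,27); WM=20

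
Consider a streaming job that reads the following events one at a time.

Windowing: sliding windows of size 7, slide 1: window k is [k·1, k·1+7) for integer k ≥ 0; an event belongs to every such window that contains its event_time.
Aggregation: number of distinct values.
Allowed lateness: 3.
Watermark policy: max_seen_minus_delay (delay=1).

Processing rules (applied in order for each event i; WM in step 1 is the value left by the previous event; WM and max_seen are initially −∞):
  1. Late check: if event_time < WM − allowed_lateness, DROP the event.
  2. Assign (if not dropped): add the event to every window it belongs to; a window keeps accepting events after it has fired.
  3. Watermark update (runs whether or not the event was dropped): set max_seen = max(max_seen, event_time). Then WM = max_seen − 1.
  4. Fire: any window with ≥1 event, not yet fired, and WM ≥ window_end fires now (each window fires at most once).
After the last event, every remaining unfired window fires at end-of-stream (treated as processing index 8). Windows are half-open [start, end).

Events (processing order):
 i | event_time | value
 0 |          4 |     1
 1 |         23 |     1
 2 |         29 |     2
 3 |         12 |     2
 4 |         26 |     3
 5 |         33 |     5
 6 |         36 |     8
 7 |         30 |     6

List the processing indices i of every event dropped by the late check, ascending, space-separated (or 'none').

i=0 t=4 v=1: → [4,11),[3,10),[2,9),[1,8),[0,7); WM=3
i=1 t=23 v=1: → [23,30),[22,29),[21,28),[20,27),[19,26),[18,25),[17,24); WM=22; [0,7) fires=1 [1,8) fires=1 [2,9) fires=1 [3,10) fires=1 [4,11) fires=1
i=2 t=29 v=2: → [29,36),[28,35),[27,34),[26,33),[25,32),[24,31),[23,30); WM=28; [17,24) fires=1 [18,25) fires=1 [19,26) fires=1 [20,27) fires=1 [21,28) fires=1
i=3 t=12 v=2: DROP (t<28-3); WM=28
i=4 t=26 v=3: → [26,33),[25,32),[24,31),[23,30),[22,29),[21,28),[20,27); WM=28
i=5 t=33 v=5: → [33,40),[32,39),[31,38),[30,37),[29,36),[28,35),[27,34); WM=32; [22,29) fires=2 [23,30) fires=3 [24,31) fires=2 [25,32) fires=2
i=6 t=36 v=8: → [36,43),[35,42),[34,41),[33,40),[32,39),[31,38),[30,37); WM=35; [26,33) fires=2 [27,34) fires=2 [28,35) fires=2
i=7 t=30 v=6: DROP (t<35-3); WM=35

3 7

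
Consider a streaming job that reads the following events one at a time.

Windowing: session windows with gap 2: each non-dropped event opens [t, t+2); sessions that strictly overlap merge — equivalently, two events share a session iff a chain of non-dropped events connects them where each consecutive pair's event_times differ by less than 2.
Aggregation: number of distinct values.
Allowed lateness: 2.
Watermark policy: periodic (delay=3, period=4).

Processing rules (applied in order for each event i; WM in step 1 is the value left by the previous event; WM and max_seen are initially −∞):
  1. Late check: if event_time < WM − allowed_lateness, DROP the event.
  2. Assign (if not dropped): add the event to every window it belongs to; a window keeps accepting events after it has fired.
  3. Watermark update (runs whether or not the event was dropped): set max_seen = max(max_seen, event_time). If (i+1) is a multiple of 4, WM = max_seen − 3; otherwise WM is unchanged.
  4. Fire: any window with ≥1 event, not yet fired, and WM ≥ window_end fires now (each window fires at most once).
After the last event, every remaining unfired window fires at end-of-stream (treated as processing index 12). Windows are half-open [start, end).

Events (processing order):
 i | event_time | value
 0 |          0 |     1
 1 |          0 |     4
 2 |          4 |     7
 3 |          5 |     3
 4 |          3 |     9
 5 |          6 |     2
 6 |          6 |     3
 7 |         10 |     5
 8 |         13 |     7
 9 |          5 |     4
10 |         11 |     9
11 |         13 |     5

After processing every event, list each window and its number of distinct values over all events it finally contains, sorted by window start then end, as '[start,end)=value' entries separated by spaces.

i=0 t=0 v=1: → [0,2); WM=−∞
i=1 t=0 v=4: → [0,2); WM=−∞
i=2 t=4 v=7: → [4,6); WM=−∞
i=3 t=5 v=3: → [4,7); WM=2
i=4 t=3 v=9: → [3,7); WM=2
i=5 t=6 v=2: → [3,8); WM=2
i=6 t=6 v=3: → [3,8); WM=2
i=7 t=10 v=5: → [10,12); WM=7
i=8 t=13 v=7: → [13,15); WM=7
i=9 t=5 v=4: → [3,8); WM=7
i=10 t=11 v=9: → [10,13); WM=7
i=11 t=13 v=5: → [13,15); WM=10

[0,2)=2 [3,8)=5 [10,13)=2 [13,15)=2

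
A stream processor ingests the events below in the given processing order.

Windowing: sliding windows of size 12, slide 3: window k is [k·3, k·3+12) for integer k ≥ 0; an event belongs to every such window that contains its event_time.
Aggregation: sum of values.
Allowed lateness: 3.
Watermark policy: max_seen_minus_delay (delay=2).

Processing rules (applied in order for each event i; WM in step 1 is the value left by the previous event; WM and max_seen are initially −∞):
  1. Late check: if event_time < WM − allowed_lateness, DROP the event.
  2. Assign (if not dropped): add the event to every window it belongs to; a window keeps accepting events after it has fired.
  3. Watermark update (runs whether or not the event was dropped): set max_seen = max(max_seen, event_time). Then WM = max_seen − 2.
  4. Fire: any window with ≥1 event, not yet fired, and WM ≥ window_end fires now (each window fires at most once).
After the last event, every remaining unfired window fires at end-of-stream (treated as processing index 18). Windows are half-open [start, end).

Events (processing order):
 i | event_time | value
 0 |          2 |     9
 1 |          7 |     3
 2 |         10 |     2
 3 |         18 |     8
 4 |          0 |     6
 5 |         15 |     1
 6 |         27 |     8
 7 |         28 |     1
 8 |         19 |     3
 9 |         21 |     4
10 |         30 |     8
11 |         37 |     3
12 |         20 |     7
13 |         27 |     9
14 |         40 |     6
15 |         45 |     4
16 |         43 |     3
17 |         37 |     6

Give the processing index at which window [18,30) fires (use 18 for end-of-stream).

i=0 t=2 v=9: → [0,12); WM=0
i=1 t=7 v=3: → [6,18),[3,15),[0,12); WM=5
i=2 t=10 v=2: → [9,21),[6,18),[3,15),[0,12); WM=8
i=3 t=18 v=8: → [18,30),[15,27),[12,24),[9,21); WM=16; [0,12) fires=14 [3,15) fires=5
i=4 t=0 v=6: DROP (t<16-3); WM=16
i=5 t=15 v=1: → [15,27),[12,24),[9,21),[6,18); WM=16
i=6 t=27 v=8: → [27,39),[24,36),[21,33),[18,30); WM=25; [6,18) fires=6 [9,21) fires=11 [12,24) fires=9
i=7 t=28 v=1: → [27,39),[24,36),[21,33),[18,30); WM=26
i=8 t=19 v=3: DROP (t<26-3); WM=26
i=9 t=21 v=4: DROP (t<26-3); WM=26
i=10 t=30 v=8: → [30,42),[27,39),[24,36),[21,33); WM=28; [15,27) fires=9
i=11 t=37 v=3: → [36,48),[33,45),[30,42),[27,39); WM=35; [18,30) fires=17 [21,33) fires=17
i=12 t=20 v=7: DROP (t<35-3); WM=35
i=13 t=27 v=9: DROP (t<35-3); WM=35
i=14 t=40 v=6: → [39,51),[36,48),[33,45),[30,42); WM=38; [24,36) fires=17
i=15 t=45 v=4: → [45,57),[42,54),[39,51),[36,48); WM=43; [27,39) fires=20 [30,42) fires=17
i=16 t=43 v=3: → [42,54),[39,51),[36,48),[33,45); WM=43
i=17 t=37 v=6: DROP (t<43-3); WM=43

11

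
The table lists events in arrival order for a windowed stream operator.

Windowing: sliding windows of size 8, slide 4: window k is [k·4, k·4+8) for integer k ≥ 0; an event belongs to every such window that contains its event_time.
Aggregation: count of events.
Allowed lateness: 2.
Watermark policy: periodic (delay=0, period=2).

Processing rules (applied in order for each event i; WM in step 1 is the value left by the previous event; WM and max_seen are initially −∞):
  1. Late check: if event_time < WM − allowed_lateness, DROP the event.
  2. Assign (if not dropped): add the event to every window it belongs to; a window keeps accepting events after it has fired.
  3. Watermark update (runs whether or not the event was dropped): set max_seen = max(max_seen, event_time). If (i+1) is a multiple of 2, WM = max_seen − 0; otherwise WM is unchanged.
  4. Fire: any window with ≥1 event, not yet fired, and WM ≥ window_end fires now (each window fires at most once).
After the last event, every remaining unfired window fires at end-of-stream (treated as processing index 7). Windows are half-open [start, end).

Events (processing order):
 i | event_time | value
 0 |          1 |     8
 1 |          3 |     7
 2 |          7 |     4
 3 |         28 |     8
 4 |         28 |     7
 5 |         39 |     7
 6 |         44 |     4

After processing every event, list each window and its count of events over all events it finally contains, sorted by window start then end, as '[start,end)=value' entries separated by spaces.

[0,8)=3 [4,12)=1 [24,32)=2 [28,36)=2 [32,40)=1 [36,44)=1 [40,48)=1 [44,52)=1

i=0 t=1 v=8: → [0,8); WM=−∞
i=1 t=3 v=7: → [0,8); WM=3
i=2 t=7 v=4: → [4,12),[0,8); WM=3
i=3 t=28 v=8: → [28,36),[24,32); WM=28; [0,8) fires=3 [4,12) fires=1
i=4 t=28 v=7: → [28,36),[24,32); WM=28
i=5 t=39 v=7: → [36,44),[32,40); WM=39; [24,32) fires=2 [28,36) fires=2
i=6 t=44 v=4: → [44,52),[40,48); WM=39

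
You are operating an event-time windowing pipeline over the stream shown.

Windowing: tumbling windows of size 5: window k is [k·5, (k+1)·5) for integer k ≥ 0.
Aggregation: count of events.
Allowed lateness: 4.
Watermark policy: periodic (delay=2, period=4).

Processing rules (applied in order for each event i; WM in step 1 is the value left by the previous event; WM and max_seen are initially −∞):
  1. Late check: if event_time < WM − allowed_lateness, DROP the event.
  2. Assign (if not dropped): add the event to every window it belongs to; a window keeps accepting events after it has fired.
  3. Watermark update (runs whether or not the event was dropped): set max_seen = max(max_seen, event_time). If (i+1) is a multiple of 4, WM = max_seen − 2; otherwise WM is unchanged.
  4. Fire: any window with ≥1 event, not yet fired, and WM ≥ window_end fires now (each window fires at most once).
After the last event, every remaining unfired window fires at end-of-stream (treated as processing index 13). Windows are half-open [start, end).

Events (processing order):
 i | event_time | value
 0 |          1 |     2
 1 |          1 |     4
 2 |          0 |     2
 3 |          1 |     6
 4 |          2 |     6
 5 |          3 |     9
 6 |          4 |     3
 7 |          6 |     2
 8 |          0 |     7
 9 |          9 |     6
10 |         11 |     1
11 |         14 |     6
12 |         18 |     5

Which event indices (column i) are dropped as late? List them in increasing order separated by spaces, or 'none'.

none

i=0 t=1 v=2: → [0,5); WM=−∞
i=1 t=1 v=4: → [0,5); WM=−∞
i=2 t=0 v=2: → [0,5); WM=−∞
i=3 t=1 v=6: → [0,5); WM=-1
i=4 t=2 v=6: → [0,5); WM=-1
i=5 t=3 v=9: → [0,5); WM=-1
i=6 t=4 v=3: → [0,5); WM=-1
i=7 t=6 v=2: → [5,10); WM=4
i=8 t=0 v=7: → [0,5); WM=4
i=9 t=9 v=6: → [5,10); WM=4
i=10 t=11 v=1: → [10,15); WM=4
i=11 t=14 v=6: → [10,15); WM=12; [0,5) fires=8 [5,10) fires=2
i=12 t=18 v=5: → [15,20); WM=12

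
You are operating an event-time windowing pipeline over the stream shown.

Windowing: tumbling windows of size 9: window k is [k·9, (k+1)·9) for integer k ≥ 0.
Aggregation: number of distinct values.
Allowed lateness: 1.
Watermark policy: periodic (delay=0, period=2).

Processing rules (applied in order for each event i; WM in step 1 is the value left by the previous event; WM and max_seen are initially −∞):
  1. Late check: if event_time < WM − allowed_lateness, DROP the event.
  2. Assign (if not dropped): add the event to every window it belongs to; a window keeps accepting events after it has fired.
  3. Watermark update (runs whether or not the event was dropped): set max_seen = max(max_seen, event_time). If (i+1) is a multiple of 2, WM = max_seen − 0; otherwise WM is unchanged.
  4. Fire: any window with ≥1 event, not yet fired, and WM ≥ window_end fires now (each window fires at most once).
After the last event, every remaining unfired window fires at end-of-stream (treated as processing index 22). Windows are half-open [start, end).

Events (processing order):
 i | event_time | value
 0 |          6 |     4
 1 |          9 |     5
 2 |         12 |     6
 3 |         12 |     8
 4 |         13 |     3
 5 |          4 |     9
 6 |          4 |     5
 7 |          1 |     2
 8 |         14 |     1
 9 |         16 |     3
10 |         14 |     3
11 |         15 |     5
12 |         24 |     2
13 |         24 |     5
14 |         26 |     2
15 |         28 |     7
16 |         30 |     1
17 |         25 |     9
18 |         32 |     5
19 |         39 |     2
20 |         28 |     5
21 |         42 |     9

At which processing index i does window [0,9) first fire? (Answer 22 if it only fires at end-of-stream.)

1

i=0 t=6 v=4: → [0,9); WM=−∞
i=1 t=9 v=5: → [9,18); WM=9; [0,9) fires=1
i=2 t=12 v=6: → [9,18); WM=9
i=3 t=12 v=8: → [9,18); WM=12
i=4 t=13 v=3: → [9,18); WM=12
i=5 t=4 v=9: DROP (t<12-1); WM=13
i=6 t=4 v=5: DROP (t<13-1); WM=13
i=7 t=1 v=2: DROP (t<13-1); WM=13
i=8 t=14 v=1: → [9,18); WM=13
i=9 t=16 v=3: → [9,18); WM=16
i=10 t=14 v=3: DROP (t<16-1); WM=16
i=11 t=15 v=5: → [9,18); WM=16
i=12 t=24 v=2: → [18,27); WM=16
i=13 t=24 v=5: → [18,27); WM=24; [9,18) fires=5
i=14 t=26 v=2: → [18,27); WM=24
i=15 t=28 v=7: → [27,36); WM=28; [18,27) fires=2
i=16 t=30 v=1: → [27,36); WM=28
i=17 t=25 v=9: DROP (t<28-1); WM=30
i=18 t=32 v=5: → [27,36); WM=30
i=19 t=39 v=2: → [36,45); WM=39; [27,36) fires=3
i=20 t=28 v=5: DROP (t<39-1); WM=39
i=21 t=42 v=9: → [36,45); WM=42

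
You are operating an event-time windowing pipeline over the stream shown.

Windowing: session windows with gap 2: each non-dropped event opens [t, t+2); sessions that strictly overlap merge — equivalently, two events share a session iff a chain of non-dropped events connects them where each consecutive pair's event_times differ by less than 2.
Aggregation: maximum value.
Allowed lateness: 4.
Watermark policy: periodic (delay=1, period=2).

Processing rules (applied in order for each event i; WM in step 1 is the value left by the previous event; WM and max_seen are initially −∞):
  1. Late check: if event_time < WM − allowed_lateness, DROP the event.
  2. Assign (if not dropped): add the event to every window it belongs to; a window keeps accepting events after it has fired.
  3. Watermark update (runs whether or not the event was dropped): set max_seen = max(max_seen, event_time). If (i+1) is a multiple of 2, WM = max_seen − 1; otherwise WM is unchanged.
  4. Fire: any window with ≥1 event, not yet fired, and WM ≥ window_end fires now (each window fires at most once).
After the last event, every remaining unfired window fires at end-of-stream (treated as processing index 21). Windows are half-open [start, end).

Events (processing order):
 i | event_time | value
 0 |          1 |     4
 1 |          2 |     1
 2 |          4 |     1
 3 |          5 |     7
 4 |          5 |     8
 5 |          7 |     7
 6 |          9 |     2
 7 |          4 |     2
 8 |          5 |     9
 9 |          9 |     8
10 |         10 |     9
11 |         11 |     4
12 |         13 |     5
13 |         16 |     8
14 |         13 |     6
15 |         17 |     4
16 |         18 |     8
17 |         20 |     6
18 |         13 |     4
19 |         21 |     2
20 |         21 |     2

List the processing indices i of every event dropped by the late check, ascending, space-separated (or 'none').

18

i=0 t=1 v=4: → [1,3); WM=−∞
i=1 t=2 v=1: → [1,4); WM=1
i=2 t=4 v=1: → [4,6); WM=1
i=3 t=5 v=7: → [4,7); WM=4
i=4 t=5 v=8: → [4,7); WM=4
i=5 t=7 v=7: → [7,9); WM=6
i=6 t=9 v=2: → [9,11); WM=6
i=7 t=4 v=2: → [4,7); WM=8
i=8 t=5 v=9: → [4,7); WM=8
i=9 t=9 v=8: → [9,11); WM=8
i=10 t=10 v=9: → [9,12); WM=8
i=11 t=11 v=4: → [9,13); WM=10
i=12 t=13 v=5: → [13,15); WM=10
i=13 t=16 v=8: → [16,18); WM=15
i=14 t=13 v=6: → [13,15); WM=15
i=15 t=17 v=4: → [16,19); WM=16
i=16 t=18 v=8: → [16,20); WM=16
i=17 t=20 v=6: → [20,22); WM=19
i=18 t=13 v=4: DROP (t<19-4); WM=19
i=19 t=21 v=2: → [20,23); WM=20
i=20 t=21 v=2: → [20,23); WM=20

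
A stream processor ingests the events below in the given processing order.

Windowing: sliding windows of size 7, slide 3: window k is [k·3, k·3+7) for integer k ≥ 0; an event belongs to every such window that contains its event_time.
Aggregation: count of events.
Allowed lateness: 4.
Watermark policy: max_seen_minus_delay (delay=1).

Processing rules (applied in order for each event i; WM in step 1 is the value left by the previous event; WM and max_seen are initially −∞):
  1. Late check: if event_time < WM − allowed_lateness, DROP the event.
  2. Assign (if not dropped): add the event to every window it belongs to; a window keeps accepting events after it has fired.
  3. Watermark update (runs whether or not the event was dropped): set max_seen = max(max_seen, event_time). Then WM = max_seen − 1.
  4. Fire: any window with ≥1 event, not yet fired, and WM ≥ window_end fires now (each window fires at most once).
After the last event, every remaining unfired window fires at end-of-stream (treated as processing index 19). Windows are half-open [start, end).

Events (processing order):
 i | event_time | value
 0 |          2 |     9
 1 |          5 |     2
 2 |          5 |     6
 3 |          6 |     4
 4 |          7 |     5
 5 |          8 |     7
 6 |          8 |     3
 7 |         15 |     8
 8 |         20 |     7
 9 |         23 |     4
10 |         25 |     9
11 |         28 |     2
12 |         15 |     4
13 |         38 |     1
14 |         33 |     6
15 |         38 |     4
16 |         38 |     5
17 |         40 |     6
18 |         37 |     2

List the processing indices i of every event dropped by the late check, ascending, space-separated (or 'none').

i=0 t=2 v=9: → [0,7); WM=1
i=1 t=5 v=2: → [3,10),[0,7); WM=4
i=2 t=5 v=6: → [3,10),[0,7); WM=4
i=3 t=6 v=4: → [6,13),[3,10),[0,7); WM=5
i=4 t=7 v=5: → [6,13),[3,10); WM=6
i=5 t=8 v=7: → [6,13),[3,10); WM=7; [0,7) fires=4
i=6 t=8 v=3: → [6,13),[3,10); WM=7
i=7 t=15 v=8: → [15,22),[12,19),[9,16); WM=14; [3,10) fires=6 [6,13) fires=4
i=8 t=20 v=7: → [18,25),[15,22); WM=19; [9,16) fires=1 [12,19) fires=1
i=9 t=23 v=4: → [21,28),[18,25); WM=22; [15,22) fires=2
i=10 t=25 v=9: → [24,31),[21,28); WM=24
i=11 t=28 v=2: → [27,34),[24,31); WM=27; [18,25) fires=2
i=12 t=15 v=4: DROP (t<27-4); WM=27
i=13 t=38 v=1: → [36,43),[33,40); WM=37; [21,28) fires=2 [24,31) fires=2 [27,34) fires=1
i=14 t=33 v=6: → [33,40),[30,37),[27,34); WM=37; [30,37) fires=1
i=15 t=38 v=4: → [36,43),[33,40); WM=37
i=16 t=38 v=5: → [36,43),[33,40); WM=37
i=17 t=40 v=6: → [39,46),[36,43); WM=39
i=18 t=37 v=2: → [36,43),[33,40); WM=39

12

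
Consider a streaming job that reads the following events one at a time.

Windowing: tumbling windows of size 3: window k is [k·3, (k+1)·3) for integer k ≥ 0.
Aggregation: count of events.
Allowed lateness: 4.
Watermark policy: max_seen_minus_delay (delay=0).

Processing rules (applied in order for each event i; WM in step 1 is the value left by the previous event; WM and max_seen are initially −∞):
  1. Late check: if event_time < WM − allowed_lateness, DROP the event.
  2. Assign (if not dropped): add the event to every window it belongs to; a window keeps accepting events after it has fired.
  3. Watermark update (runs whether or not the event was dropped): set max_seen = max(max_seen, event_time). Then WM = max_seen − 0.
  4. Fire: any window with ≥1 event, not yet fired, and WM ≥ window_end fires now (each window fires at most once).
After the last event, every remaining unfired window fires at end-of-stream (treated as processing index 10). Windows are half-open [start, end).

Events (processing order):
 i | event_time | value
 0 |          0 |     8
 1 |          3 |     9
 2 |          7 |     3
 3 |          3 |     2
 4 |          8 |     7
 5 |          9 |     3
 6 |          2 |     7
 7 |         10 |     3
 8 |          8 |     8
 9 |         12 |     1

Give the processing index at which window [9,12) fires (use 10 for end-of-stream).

9

i=0 t=0 v=8: → [0,3); WM=0
i=1 t=3 v=9: → [3,6); WM=3; [0,3) fires=1
i=2 t=7 v=3: → [6,9); WM=7; [3,6) fires=1
i=3 t=3 v=2: → [3,6); WM=7
i=4 t=8 v=7: → [6,9); WM=8
i=5 t=9 v=3: → [9,12); WM=9; [6,9) fires=2
i=6 t=2 v=7: DROP (t<9-4); WM=9
i=7 t=10 v=3: → [9,12); WM=10
i=8 t=8 v=8: → [6,9); WM=10
i=9 t=12 v=1: → [12,15); WM=12; [9,12) fires=2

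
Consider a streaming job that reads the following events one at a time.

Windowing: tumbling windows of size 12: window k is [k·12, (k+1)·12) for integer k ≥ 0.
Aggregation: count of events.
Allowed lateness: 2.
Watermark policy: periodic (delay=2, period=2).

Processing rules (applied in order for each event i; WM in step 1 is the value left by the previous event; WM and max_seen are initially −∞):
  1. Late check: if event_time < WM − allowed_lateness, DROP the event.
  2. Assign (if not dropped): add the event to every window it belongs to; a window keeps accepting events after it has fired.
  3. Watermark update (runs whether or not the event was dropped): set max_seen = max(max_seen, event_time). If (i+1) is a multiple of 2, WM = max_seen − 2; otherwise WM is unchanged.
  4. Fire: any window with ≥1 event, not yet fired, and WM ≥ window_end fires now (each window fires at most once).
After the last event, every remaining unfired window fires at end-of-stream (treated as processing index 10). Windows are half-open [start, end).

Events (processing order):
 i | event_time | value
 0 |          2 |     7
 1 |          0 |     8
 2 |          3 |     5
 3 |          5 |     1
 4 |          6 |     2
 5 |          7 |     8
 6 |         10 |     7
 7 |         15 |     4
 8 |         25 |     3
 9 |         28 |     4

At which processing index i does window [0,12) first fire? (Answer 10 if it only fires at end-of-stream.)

7

i=0 t=2 v=7: → [0,12); WM=−∞
i=1 t=0 v=8: → [0,12); WM=0
i=2 t=3 v=5: → [0,12); WM=0
i=3 t=5 v=1: → [0,12); WM=3
i=4 t=6 v=2: → [0,12); WM=3
i=5 t=7 v=8: → [0,12); WM=5
i=6 t=10 v=7: → [0,12); WM=5
i=7 t=15 v=4: → [12,24); WM=13; [0,12) fires=7
i=8 t=25 v=3: → [24,36); WM=13
i=9 t=28 v=4: → [24,36); WM=26; [12,24) fires=1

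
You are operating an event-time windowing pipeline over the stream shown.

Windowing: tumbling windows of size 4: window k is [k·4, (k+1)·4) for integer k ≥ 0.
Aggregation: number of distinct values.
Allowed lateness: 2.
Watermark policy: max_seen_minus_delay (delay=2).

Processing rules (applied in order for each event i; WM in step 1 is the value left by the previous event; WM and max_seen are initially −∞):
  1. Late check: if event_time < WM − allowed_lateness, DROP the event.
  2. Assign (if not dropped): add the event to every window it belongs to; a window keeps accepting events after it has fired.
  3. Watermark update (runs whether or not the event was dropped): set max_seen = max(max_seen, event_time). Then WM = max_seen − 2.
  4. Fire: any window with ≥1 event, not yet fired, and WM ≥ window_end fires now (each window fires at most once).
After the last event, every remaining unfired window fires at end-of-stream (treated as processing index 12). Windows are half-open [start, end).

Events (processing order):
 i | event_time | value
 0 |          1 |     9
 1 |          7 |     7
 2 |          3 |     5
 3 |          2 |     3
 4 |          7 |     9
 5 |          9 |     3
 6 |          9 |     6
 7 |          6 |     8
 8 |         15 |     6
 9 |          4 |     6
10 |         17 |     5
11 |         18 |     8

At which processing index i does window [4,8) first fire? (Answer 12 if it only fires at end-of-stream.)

i=0 t=1 v=9: → [0,4); WM=-1
i=1 t=7 v=7: → [4,8); WM=5; [0,4) fires=1
i=2 t=3 v=5: → [0,4); WM=5
i=3 t=2 v=3: DROP (t<5-2); WM=5
i=4 t=7 v=9: → [4,8); WM=5
i=5 t=9 v=3: → [8,12); WM=7
i=6 t=9 v=6: → [8,12); WM=7
i=7 t=6 v=8: → [4,8); WM=7
i=8 t=15 v=6: → [12,16); WM=13; [4,8) fires=3 [8,12) fires=2
i=9 t=4 v=6: DROP (t<13-2); WM=13
i=10 t=17 v=5: → [16,20); WM=15
i=11 t=18 v=8: → [16,20); WM=16; [12,16) fires=1

8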